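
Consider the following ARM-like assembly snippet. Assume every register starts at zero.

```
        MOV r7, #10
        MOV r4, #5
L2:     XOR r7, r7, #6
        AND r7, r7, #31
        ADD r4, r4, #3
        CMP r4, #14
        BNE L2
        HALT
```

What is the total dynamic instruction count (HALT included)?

after MOV r7, #10: r7=10
after MOV r4, #5: r4=5
after XOR r7, r7, #6: r7=10^6=12
after AND r7, r7, #31: r7=12&31=12
after ADD r4, r4, #3: r4=5+3=8
CMP r4, #14  (cmp 8,14)
BNE L2: taken
after XOR r7, r7, #6: r7=12^6=10
after AND r7, r7, #31: r7=10&31=10
after ADD r4, r4, #3: r4=8+3=11
CMP r4, #14  (cmp 11,14)
BNE L2: taken
after XOR r7, r7, #6: r7=10^6=12
after AND r7, r7, #31: r7=12&31=12
after ADD r4, r4, #3: r4=11+3=14
CMP r4, #14  (cmp 14,14)
BNE L2: not taken
halt.
Total executed instructions: 18.

18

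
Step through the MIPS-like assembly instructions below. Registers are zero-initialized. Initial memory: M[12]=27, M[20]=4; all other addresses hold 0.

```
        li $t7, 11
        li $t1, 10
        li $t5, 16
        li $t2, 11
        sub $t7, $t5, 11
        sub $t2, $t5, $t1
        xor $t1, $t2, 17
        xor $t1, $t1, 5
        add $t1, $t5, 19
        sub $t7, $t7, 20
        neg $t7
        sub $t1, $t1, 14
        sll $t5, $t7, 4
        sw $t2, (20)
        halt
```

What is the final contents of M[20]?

after li $t7, 11: $t7=11
after li $t1, 10: $t1=10
after li $t5, 16: $t5=16
after li $t2, 11: $t2=11
after sub $t7, $t5, 11: $t7=16-11=5
after sub $t2, $t5, $t1: $t2=16-10=6
after xor $t1, $t2, 17: $t1=6^17=23
after xor $t1, $t1, 5: $t1=23^5=18
after add $t1, $t5, 19: $t1=16+19=35
after sub $t7, $t7, 20: $t7=5-20=-15
after neg $t7: $t7=-(-15)=15
after sub $t1, $t1, 14: $t1=35-14=21
after sll $t5, $t7, 4: $t5=15<<4=240
sw $t2, (20) → M[20]=6
halt.

6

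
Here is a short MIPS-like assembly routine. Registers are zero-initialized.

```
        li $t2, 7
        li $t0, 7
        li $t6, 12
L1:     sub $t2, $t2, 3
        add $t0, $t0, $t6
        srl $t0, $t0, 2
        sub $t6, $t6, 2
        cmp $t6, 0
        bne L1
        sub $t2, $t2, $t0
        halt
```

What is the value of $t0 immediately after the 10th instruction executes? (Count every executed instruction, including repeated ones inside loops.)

after li $t2, 7: $t2=7
after li $t0, 7: $t0=7
after li $t6, 12: $t6=12
after sub $t2, $t2, 3: $t2=7-3=4
after add $t0, $t0, $t6: $t0=7+12=19
after srl $t0, $t0, 2: $t0=19>>2=4
after sub $t6, $t6, 2: $t6=12-2=10
cmp $t6, 0  (cmp 10,0)
bne L1: taken
after sub $t2, $t2, 3: $t2=4-3=1
After step 10: $t0 = 4.

4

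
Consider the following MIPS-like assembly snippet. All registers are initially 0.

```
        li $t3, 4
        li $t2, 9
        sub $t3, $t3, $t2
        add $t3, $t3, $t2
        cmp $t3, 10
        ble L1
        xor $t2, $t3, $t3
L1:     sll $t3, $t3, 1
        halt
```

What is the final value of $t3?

8

$t3=4
$t2=9
$t3=4-9=-5
$t3=(-5)+9=4
cmp $t3, 10  (cmp 4,10)
ble L1: taken
$t3=4<<1=8
halt.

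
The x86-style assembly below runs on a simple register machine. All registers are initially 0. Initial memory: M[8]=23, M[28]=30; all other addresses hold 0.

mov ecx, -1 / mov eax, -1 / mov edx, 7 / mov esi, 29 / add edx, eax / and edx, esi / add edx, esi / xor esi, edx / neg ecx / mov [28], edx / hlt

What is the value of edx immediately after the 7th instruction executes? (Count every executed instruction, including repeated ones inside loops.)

after mov ecx, -1: ecx=-1
after mov eax, -1: eax=-1
after mov edx, 7: edx=7
after mov esi, 29: esi=29
after add edx, eax: edx=7+(-1)=6
after and edx, esi: edx=6&29=4
after add edx, esi: edx=4+29=33
After step 7: edx = 33.

33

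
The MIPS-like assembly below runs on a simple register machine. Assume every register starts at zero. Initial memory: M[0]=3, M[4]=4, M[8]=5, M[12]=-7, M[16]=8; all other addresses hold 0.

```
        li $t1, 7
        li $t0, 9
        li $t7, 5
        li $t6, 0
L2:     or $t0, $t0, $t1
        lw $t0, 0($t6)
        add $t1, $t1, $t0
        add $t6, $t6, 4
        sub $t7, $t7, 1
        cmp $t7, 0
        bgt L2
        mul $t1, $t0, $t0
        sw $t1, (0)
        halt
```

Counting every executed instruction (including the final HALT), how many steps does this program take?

42

li $t1, 7 → $t1=7
li $t0, 9 → $t0=9
li $t7, 5 → $t7=5
li $t6, 0 → $t6=0
or $t0, $t0, $t1 → $t0=9|7=15
lw $t0, 0($t6) → $t0=M[0]=3
add $t1, $t1, $t0 → $t1=7+3=10
add $t6, $t6, 4 → $t6=0+4=4
sub $t7, $t7, 1 → $t7=5-1=4
cmp $t7, 0  (cmp 4,0)
bgt L2: taken
or $t0, $t0, $t1 → $t0=3|10=11
lw $t0, 0($t6) → $t0=M[4]=4
add $t1, $t1, $t0 → $t1=10+4=14
add $t6, $t6, 4 → $t6=4+4=8
sub $t7, $t7, 1 → $t7=4-1=3
cmp $t7, 0  (cmp 3,0)
bgt L2: taken
or $t0, $t0, $t1 → $t0=4|14=14
lw $t0, 0($t6) → $t0=M[8]=5
add $t1, $t1, $t0 → $t1=14+5=19
add $t6, $t6, 4 → $t6=8+4=12
sub $t7, $t7, 1 → $t7=3-1=2
cmp $t7, 0  (cmp 2,0)
bgt L2: taken
or $t0, $t0, $t1 → $t0=5|19=23
lw $t0, 0($t6) → $t0=M[12]=-7
add $t1, $t1, $t0 → $t1=19+(-7)=12
add $t6, $t6, 4 → $t6=12+4=16
sub $t7, $t7, 1 → $t7=2-1=1
cmp $t7, 0  (cmp 1,0)
bgt L2: taken
or $t0, $t0, $t1 → $t0=(-7)|12=-3
lw $t0, 0($t6) → $t0=M[16]=8
add $t1, $t1, $t0 → $t1=12+8=20
add $t6, $t6, 4 → $t6=16+4=20
sub $t7, $t7, 1 → $t7=1-1=0
cmp $t7, 0  (cmp 0,0)
bgt L2: not taken
mul $t1, $t0, $t0 → $t1=8*8=64
sw $t1, (0) → M[0]=64
halt.
Total executed instructions: 42.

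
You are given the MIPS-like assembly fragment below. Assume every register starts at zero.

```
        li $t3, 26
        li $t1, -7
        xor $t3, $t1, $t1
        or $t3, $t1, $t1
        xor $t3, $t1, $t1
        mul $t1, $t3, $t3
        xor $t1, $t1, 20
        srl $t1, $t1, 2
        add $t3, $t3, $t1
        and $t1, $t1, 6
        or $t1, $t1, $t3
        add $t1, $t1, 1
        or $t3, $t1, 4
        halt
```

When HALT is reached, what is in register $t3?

li $t3, 26 → $t3=26
li $t1, -7 → $t1=-7
xor $t3, $t1, $t1 → $t3=(-7)^(-7)=0
or $t3, $t1, $t1 → $t3=(-7)|(-7)=-7
xor $t3, $t1, $t1 → $t3=(-7)^(-7)=0
mul $t1, $t3, $t3 → $t1=0*0=0
xor $t1, $t1, 20 → $t1=0^20=20
srl $t1, $t1, 2 → $t1=20>>2=5
add $t3, $t3, $t1 → $t3=0+5=5
and $t1, $t1, 6 → $t1=5&6=4
or $t1, $t1, $t3 → $t1=4|5=5
add $t1, $t1, 1 → $t1=5+1=6
or $t3, $t1, 4 → $t3=6|4=6
halt.

6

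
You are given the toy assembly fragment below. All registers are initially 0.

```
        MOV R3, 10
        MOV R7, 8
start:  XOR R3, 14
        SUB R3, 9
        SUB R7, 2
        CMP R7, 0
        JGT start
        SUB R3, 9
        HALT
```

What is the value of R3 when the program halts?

R3=10
R7=8
R3=10^14=4
R3=4-9=-5
R7=8-2=6
CMP R7, 0  (cmp 6,0)
JGT start: taken
R3=(-5)^14=-11
R3=(-11)-9=-20
R7=6-2=4
CMP R7, 0  (cmp 4,0)
JGT start: taken
R3=(-20)^14=-30
R3=(-30)-9=-39
R7=4-2=2
CMP R7, 0  (cmp 2,0)
JGT start: taken
R3=(-39)^14=-41
R3=(-41)-9=-50
R7=2-2=0
CMP R7, 0  (cmp 0,0)
JGT start: not taken
R3=(-50)-9=-59
halt.

-59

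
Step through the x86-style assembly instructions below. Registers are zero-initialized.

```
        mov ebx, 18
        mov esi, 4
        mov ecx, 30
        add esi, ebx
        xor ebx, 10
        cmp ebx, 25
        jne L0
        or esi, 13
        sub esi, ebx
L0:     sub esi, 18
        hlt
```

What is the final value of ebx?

24

after mov ebx, 18: ebx=18
after mov esi, 4: esi=4
after mov ecx, 30: ecx=30
after add esi, ebx: esi=4+18=22
after xor ebx, 10: ebx=18^10=24
cmp ebx, 25  (cmp 24,25)
jne L0: taken
after sub esi, 18: esi=22-18=4
halt.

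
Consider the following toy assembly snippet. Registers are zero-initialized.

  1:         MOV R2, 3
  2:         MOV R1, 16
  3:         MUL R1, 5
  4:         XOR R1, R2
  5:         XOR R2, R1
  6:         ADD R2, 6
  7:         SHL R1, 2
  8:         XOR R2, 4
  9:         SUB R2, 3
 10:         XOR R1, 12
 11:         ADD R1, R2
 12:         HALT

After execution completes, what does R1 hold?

MOV R2, 3 → R2=3
MOV R1, 16 → R1=16
MUL R1, 5 → R1=16*5=80
XOR R1, R2 → R1=80^3=83
XOR R2, R1 → R2=3^83=80
ADD R2, 6 → R2=80+6=86
SHL R1, 2 → R1=83<<2=332
XOR R2, 4 → R2=86^4=82
SUB R2, 3 → R2=82-3=79
XOR R1, 12 → R1=332^12=320
ADD R1, R2 → R1=320+79=399
halt.

399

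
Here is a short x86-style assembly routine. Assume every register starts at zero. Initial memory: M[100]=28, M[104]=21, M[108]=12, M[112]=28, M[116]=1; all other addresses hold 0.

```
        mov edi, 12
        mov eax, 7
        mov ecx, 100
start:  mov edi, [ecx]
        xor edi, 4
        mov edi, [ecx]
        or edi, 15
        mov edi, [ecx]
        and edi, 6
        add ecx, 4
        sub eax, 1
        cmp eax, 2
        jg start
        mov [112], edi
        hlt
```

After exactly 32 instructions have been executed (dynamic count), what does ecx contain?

112

edi=12
eax=7
ecx=100
edi=M[100]=28
edi=28^4=24
edi=M[100]=28
edi=28|15=31
edi=M[100]=28
edi=28&6=4
ecx=100+4=104
eax=7-1=6
cmp eax, 2  (cmp 6,2)
jg start: taken
edi=M[104]=21
edi=21^4=17
edi=M[104]=21
edi=21|15=31
edi=M[104]=21
edi=21&6=4
ecx=104+4=108
eax=6-1=5
cmp eax, 2  (cmp 5,2)
jg start: taken
edi=M[108]=12
edi=12^4=8
edi=M[108]=12
edi=12|15=15
edi=M[108]=12
edi=12&6=4
ecx=108+4=112
eax=5-1=4
cmp eax, 2  (cmp 4,2)
After step 32: ecx = 112.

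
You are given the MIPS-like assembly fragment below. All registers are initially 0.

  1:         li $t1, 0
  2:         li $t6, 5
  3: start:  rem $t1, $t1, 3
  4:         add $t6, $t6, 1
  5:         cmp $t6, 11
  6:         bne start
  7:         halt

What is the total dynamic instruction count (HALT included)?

27

li $t1, 0 → $t1=0
li $t6, 5 → $t6=5
rem $t1, $t1, 3 → $t1=0%3=0
add $t6, $t6, 1 → $t6=5+1=6
cmp $t6, 11  (cmp 6,11)
bne start: taken
rem $t1, $t1, 3 → $t1=0%3=0
add $t6, $t6, 1 → $t6=6+1=7
cmp $t6, 11  (cmp 7,11)
bne start: taken
rem $t1, $t1, 3 → $t1=0%3=0
add $t6, $t6, 1 → $t6=7+1=8
cmp $t6, 11  (cmp 8,11)
bne start: taken
rem $t1, $t1, 3 → $t1=0%3=0
add $t6, $t6, 1 → $t6=8+1=9
cmp $t6, 11  (cmp 9,11)
bne start: taken
rem $t1, $t1, 3 → $t1=0%3=0
add $t6, $t6, 1 → $t6=9+1=10
cmp $t6, 11  (cmp 10,11)
bne start: taken
rem $t1, $t1, 3 → $t1=0%3=0
add $t6, $t6, 1 → $t6=10+1=11
cmp $t6, 11  (cmp 11,11)
bne start: not taken
halt.
Total executed instructions: 27.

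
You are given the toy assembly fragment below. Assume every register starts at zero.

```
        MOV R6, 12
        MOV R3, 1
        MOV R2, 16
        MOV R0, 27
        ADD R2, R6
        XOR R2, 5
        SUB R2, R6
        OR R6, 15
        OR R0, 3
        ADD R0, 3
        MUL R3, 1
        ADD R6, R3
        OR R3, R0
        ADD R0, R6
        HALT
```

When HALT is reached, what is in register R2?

after MOV R6, 12: R6=12
after MOV R3, 1: R3=1
after MOV R2, 16: R2=16
after MOV R0, 27: R0=27
after ADD R2, R6: R2=16+12=28
after XOR R2, 5: R2=28^5=25
after SUB R2, R6: R2=25-12=13
after OR R6, 15: R6=12|15=15
after OR R0, 3: R0=27|3=27
after ADD R0, 3: R0=27+3=30
after MUL R3, 1: R3=1*1=1
after ADD R6, R3: R6=15+1=16
after OR R3, R0: R3=1|30=31
after ADD R0, R6: R0=30+16=46
halt.

13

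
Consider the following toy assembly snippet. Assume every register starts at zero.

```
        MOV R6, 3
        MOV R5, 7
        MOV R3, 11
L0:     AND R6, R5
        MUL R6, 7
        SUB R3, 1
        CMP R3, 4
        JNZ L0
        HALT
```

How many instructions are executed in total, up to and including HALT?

39

after MOV R6, 3: R6=3
after MOV R5, 7: R5=7
after MOV R3, 11: R3=11
after AND R6, R5: R6=3&7=3
after MUL R6, 7: R6=3*7=21
after SUB R3, 1: R3=11-1=10
CMP R3, 4  (cmp 10,4)
JNZ L0: taken
after AND R6, R5: R6=21&7=5
after MUL R6, 7: R6=5*7=35
after SUB R3, 1: R3=10-1=9
CMP R3, 4  (cmp 9,4)
JNZ L0: taken
after AND R6, R5: R6=35&7=3
after MUL R6, 7: R6=3*7=21
after SUB R3, 1: R3=9-1=8
CMP R3, 4  (cmp 8,4)
JNZ L0: taken
after AND R6, R5: R6=21&7=5
after MUL R6, 7: R6=5*7=35
after SUB R3, 1: R3=8-1=7
CMP R3, 4  (cmp 7,4)
JNZ L0: taken
after AND R6, R5: R6=35&7=3
after MUL R6, 7: R6=3*7=21
after SUB R3, 1: R3=7-1=6
CMP R3, 4  (cmp 6,4)
JNZ L0: taken
after AND R6, R5: R6=21&7=5
after MUL R6, 7: R6=5*7=35
after SUB R3, 1: R3=6-1=5
CMP R3, 4  (cmp 5,4)
JNZ L0: taken
after AND R6, R5: R6=35&7=3
after MUL R6, 7: R6=3*7=21
after SUB R3, 1: R3=5-1=4
CMP R3, 4  (cmp 4,4)
JNZ L0: not taken
halt.
Total executed instructions: 39.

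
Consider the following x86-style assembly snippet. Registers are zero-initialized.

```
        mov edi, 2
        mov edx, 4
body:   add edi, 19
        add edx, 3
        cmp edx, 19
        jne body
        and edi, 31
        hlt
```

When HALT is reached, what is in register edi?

mov edi, 2 → edi=2
mov edx, 4 → edx=4
add edi, 19 → edi=2+19=21
add edx, 3 → edx=4+3=7
cmp edx, 19  (cmp 7,19)
jne body: taken
add edi, 19 → edi=21+19=40
add edx, 3 → edx=7+3=10
cmp edx, 19  (cmp 10,19)
jne body: taken
add edi, 19 → edi=40+19=59
add edx, 3 → edx=10+3=13
cmp edx, 19  (cmp 13,19)
jne body: taken
add edi, 19 → edi=59+19=78
add edx, 3 → edx=13+3=16
cmp edx, 19  (cmp 16,19)
jne body: taken
add edi, 19 → edi=78+19=97
add edx, 3 → edx=16+3=19
cmp edx, 19  (cmp 19,19)
jne body: not taken
and edi, 31 → edi=97&31=1
halt.

1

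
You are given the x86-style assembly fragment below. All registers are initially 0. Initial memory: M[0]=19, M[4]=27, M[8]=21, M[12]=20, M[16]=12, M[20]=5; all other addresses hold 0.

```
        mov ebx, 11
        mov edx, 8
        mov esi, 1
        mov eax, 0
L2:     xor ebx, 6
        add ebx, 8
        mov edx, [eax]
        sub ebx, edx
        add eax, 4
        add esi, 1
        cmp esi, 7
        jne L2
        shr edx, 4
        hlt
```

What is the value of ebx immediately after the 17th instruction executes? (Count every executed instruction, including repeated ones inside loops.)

mov ebx, 11 → ebx=11
mov edx, 8 → edx=8
mov esi, 1 → esi=1
mov eax, 0 → eax=0
xor ebx, 6 → ebx=11^6=13
add ebx, 8 → ebx=13+8=21
mov edx, [eax] → edx=M[0]=19
sub ebx, edx → ebx=21-19=2
add eax, 4 → eax=0+4=4
add esi, 1 → esi=1+1=2
cmp esi, 7  (cmp 2,7)
jne L2: taken
xor ebx, 6 → ebx=2^6=4
add ebx, 8 → ebx=4+8=12
mov edx, [eax] → edx=M[4]=27
sub ebx, edx → ebx=12-27=-15
add eax, 4 → eax=4+4=8
After step 17: ebx = -15.

-15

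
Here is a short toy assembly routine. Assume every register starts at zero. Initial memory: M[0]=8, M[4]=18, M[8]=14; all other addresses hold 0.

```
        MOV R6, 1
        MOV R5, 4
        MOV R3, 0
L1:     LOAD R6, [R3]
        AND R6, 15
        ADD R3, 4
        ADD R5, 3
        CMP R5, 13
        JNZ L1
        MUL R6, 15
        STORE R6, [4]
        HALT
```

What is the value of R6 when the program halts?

R6=1
R5=4
R3=0
R6=M[0]=8
R6=8&15=8
R3=0+4=4
R5=4+3=7
CMP R5, 13  (cmp 7,13)
JNZ L1: taken
R6=M[4]=18
R6=18&15=2
R3=4+4=8
R5=7+3=10
CMP R5, 13  (cmp 10,13)
JNZ L1: taken
R6=M[8]=14
R6=14&15=14
R3=8+4=12
R5=10+3=13
CMP R5, 13  (cmp 13,13)
JNZ L1: not taken
R6=14*15=210
STORE R6, [4] → M[4]=210
halt.

210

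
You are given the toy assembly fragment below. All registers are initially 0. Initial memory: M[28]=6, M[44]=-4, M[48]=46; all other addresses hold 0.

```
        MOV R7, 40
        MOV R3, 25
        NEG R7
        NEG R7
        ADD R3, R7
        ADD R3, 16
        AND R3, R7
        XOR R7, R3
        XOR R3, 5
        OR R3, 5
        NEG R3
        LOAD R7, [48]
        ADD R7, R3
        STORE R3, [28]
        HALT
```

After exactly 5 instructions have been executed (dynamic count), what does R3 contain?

R7=40
R3=25
R7=-(40)=-40
R7=-(-40)=40
R3=25+40=65
After step 5: R3 = 65.

65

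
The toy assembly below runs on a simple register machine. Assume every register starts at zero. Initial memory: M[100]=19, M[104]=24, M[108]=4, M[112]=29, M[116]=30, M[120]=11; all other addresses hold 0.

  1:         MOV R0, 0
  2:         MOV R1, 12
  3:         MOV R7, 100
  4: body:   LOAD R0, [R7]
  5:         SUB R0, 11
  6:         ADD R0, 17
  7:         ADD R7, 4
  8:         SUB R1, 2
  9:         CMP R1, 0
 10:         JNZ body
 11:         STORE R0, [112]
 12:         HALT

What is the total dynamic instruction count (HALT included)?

47

R0=0
R1=12
R7=100
R0=M[100]=19
R0=19-11=8
R0=8+17=25
R7=100+4=104
R1=12-2=10
CMP R1, 0  (cmp 10,0)
JNZ body: taken
R0=M[104]=24
R0=24-11=13
R0=13+17=30
R7=104+4=108
R1=10-2=8
CMP R1, 0  (cmp 8,0)
JNZ body: taken
R0=M[108]=4
R0=4-11=-7
R0=(-7)+17=10
R7=108+4=112
R1=8-2=6
CMP R1, 0  (cmp 6,0)
JNZ body: taken
R0=M[112]=29
R0=29-11=18
R0=18+17=35
R7=112+4=116
R1=6-2=4
CMP R1, 0  (cmp 4,0)
JNZ body: taken
R0=M[116]=30
R0=30-11=19
R0=19+17=36
R7=116+4=120
R1=4-2=2
CMP R1, 0  (cmp 2,0)
JNZ body: taken
R0=M[120]=11
R0=11-11=0
R0=0+17=17
R7=120+4=124
R1=2-2=0
CMP R1, 0  (cmp 0,0)
JNZ body: not taken
STORE R0, [112] → M[112]=17
halt.
Total executed instructions: 47.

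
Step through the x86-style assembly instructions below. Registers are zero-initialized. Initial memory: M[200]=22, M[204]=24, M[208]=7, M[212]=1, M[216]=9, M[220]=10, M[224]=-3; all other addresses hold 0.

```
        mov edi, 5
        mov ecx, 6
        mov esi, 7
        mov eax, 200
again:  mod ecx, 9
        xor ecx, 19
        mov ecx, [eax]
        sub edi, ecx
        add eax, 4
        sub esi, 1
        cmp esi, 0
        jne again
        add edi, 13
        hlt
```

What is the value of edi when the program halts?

-52

edi=5
ecx=6
esi=7
eax=200
ecx=6%9=6
ecx=6^19=21
ecx=M[200]=22
edi=5-22=-17
eax=200+4=204
esi=7-1=6
cmp esi, 0  (cmp 6,0)
jne again: taken
ecx=22%9=4
ecx=4^19=23
ecx=M[204]=24
edi=(-17)-24=-41
eax=204+4=208
esi=6-1=5
cmp esi, 0  (cmp 5,0)
jne again: taken
ecx=24%9=6
ecx=6^19=21
ecx=M[208]=7
edi=(-41)-7=-48
eax=208+4=212
esi=5-1=4
cmp esi, 0  (cmp 4,0)
jne again: taken
ecx=7%9=7
ecx=7^19=20
ecx=M[212]=1
edi=(-48)-1=-49
eax=212+4=216
esi=4-1=3
cmp esi, 0  (cmp 3,0)
jne again: taken
ecx=1%9=1
ecx=1^19=18
ecx=M[216]=9
edi=(-49)-9=-58
eax=216+4=220
esi=3-1=2
cmp esi, 0  (cmp 2,0)
jne again: taken
ecx=9%9=0
ecx=0^19=19
ecx=M[220]=10
edi=(-58)-10=-68
eax=220+4=224
esi=2-1=1
cmp esi, 0  (cmp 1,0)
jne again: taken
ecx=10%9=1
ecx=1^19=18
ecx=M[224]=-3
edi=(-68)-(-3)=-65
eax=224+4=228
esi=1-1=0
cmp esi, 0  (cmp 0,0)
jne again: not taken
edi=(-65)+13=-52
halt.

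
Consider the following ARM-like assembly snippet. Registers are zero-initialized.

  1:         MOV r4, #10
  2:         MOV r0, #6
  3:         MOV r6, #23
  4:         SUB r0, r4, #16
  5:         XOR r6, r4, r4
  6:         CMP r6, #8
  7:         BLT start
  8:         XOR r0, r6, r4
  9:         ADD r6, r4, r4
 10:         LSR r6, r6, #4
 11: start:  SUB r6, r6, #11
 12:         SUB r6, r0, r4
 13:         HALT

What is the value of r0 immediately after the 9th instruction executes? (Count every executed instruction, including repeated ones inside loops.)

-6

after MOV r4, #10: r4=10
after MOV r0, #6: r0=6
after MOV r6, #23: r6=23
after SUB r0, r4, #16: r0=10-16=-6
after XOR r6, r4, r4: r6=10^10=0
CMP r6, #8  (cmp 0,8)
BLT start: taken
after SUB r6, r6, #11: r6=0-11=-11
after SUB r6, r0, r4: r6=(-6)-10=-16
After step 9: r0 = -6.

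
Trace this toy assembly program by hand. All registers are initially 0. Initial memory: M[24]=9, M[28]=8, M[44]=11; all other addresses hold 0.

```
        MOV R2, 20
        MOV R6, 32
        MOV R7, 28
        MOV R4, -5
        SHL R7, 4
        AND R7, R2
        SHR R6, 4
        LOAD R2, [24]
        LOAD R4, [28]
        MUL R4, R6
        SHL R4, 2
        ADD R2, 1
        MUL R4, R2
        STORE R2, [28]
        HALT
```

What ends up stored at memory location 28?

10

after MOV R2, 20: R2=20
after MOV R6, 32: R6=32
after MOV R7, 28: R7=28
after MOV R4, -5: R4=-5
after SHL R7, 4: R7=28<<4=448
after AND R7, R2: R7=448&20=0
after SHR R6, 4: R6=32>>4=2
after LOAD R2, [24]: R2=M[24]=9
after LOAD R4, [28]: R4=M[28]=8
after MUL R4, R6: R4=8*2=16
after SHL R4, 2: R4=16<<2=64
after ADD R2, 1: R2=9+1=10
after MUL R4, R2: R4=64*10=640
STORE R2, [28] → M[28]=10
halt.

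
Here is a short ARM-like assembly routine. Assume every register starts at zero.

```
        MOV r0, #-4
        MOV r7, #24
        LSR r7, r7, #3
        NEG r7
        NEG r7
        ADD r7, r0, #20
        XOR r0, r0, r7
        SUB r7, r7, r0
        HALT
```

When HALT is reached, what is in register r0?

-20

after MOV r0, #-4: r0=-4
after MOV r7, #24: r7=24
after LSR r7, r7, #3: r7=24>>3=3
after NEG r7: r7=-(3)=-3
after NEG r7: r7=-(-3)=3
after ADD r7, r0, #20: r7=(-4)+20=16
after XOR r0, r0, r7: r0=(-4)^16=-20
after SUB r7, r7, r0: r7=16-(-20)=36
halt.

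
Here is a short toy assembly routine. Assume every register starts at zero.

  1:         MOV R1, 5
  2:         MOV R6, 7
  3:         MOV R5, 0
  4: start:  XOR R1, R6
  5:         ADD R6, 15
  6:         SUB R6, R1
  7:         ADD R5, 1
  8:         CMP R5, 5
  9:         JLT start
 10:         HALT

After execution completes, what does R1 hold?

-20

MOV R1, 5 → R1=5
MOV R6, 7 → R6=7
MOV R5, 0 → R5=0
XOR R1, R6 → R1=5^7=2
ADD R6, 15 → R6=7+15=22
SUB R6, R1 → R6=22-2=20
ADD R5, 1 → R5=0+1=1
CMP R5, 5  (cmp 1,5)
JLT start: taken
XOR R1, R6 → R1=2^20=22
ADD R6, 15 → R6=20+15=35
SUB R6, R1 → R6=35-22=13
ADD R5, 1 → R5=1+1=2
CMP R5, 5  (cmp 2,5)
JLT start: taken
XOR R1, R6 → R1=22^13=27
ADD R6, 15 → R6=13+15=28
SUB R6, R1 → R6=28-27=1
ADD R5, 1 → R5=2+1=3
CMP R5, 5  (cmp 3,5)
JLT start: taken
XOR R1, R6 → R1=27^1=26
ADD R6, 15 → R6=1+15=16
SUB R6, R1 → R6=16-26=-10
ADD R5, 1 → R5=3+1=4
CMP R5, 5  (cmp 4,5)
JLT start: taken
XOR R1, R6 → R1=26^(-10)=-20
ADD R6, 15 → R6=(-10)+15=5
SUB R6, R1 → R6=5-(-20)=25
ADD R5, 1 → R5=4+1=5
CMP R5, 5  (cmp 5,5)
JLT start: not taken
halt.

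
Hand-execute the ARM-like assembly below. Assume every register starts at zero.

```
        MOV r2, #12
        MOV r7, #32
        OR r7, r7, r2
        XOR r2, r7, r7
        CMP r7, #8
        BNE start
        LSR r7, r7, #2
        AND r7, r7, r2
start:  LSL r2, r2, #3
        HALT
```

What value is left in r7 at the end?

44

after MOV r2, #12: r2=12
after MOV r7, #32: r7=32
after OR r7, r7, r2: r7=32|12=44
after XOR r2, r7, r7: r2=44^44=0
CMP r7, #8  (cmp 44,8)
BNE start: taken
after LSL r2, r2, #3: r2=0<<3=0
halt.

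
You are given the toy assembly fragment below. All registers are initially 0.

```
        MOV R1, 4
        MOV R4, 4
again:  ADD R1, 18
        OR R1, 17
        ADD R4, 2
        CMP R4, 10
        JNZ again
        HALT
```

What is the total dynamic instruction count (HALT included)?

18

R1=4
R4=4
R1=4+18=22
R1=22|17=23
R4=4+2=6
CMP R4, 10  (cmp 6,10)
JNZ again: taken
R1=23+18=41
R1=41|17=57
R4=6+2=8
CMP R4, 10  (cmp 8,10)
JNZ again: taken
R1=57+18=75
R1=75|17=91
R4=8+2=10
CMP R4, 10  (cmp 10,10)
JNZ again: not taken
halt.
Total executed instructions: 18.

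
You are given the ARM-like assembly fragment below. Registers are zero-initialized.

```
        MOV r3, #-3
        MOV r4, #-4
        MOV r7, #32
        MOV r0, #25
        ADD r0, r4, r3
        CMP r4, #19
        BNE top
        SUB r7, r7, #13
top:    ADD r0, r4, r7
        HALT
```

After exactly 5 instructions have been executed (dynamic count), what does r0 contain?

-7

MOV r3, #-3 → r3=-3
MOV r4, #-4 → r4=-4
MOV r7, #32 → r7=32
MOV r0, #25 → r0=25
ADD r0, r4, r3 → r0=(-4)+(-3)=-7
After step 5: r0 = -7.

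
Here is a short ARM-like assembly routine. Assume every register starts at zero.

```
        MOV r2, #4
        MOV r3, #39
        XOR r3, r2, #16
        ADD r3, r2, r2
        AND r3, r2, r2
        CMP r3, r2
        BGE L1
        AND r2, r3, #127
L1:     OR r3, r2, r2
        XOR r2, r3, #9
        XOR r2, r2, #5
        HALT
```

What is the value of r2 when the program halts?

after MOV r2, #4: r2=4
after MOV r3, #39: r3=39
after XOR r3, r2, #16: r3=4^16=20
after ADD r3, r2, r2: r3=4+4=8
after AND r3, r2, r2: r3=4&4=4
CMP r3, r2  (cmp 4,4)
BGE L1: taken
after OR r3, r2, r2: r3=4|4=4
after XOR r2, r3, #9: r2=4^9=13
after XOR r2, r2, #5: r2=13^5=8
halt.

8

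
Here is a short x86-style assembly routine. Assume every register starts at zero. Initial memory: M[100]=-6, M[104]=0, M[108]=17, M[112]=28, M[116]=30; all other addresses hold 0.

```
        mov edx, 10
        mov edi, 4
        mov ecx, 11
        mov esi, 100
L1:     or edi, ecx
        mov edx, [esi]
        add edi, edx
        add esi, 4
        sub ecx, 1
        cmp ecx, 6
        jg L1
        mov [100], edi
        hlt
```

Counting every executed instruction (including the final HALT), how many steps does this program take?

mov edx, 10 → edx=10
mov edi, 4 → edi=4
mov ecx, 11 → ecx=11
mov esi, 100 → esi=100
or edi, ecx → edi=4|11=15
mov edx, [esi] → edx=M[100]=-6
add edi, edx → edi=15+(-6)=9
add esi, 4 → esi=100+4=104
sub ecx, 1 → ecx=11-1=10
cmp ecx, 6  (cmp 10,6)
jg L1: taken
or edi, ecx → edi=9|10=11
mov edx, [esi] → edx=M[104]=0
add edi, edx → edi=11+0=11
add esi, 4 → esi=104+4=108
sub ecx, 1 → ecx=10-1=9
cmp ecx, 6  (cmp 9,6)
jg L1: taken
or edi, ecx → edi=11|9=11
mov edx, [esi] → edx=M[108]=17
add edi, edx → edi=11+17=28
add esi, 4 → esi=108+4=112
sub ecx, 1 → ecx=9-1=8
cmp ecx, 6  (cmp 8,6)
jg L1: taken
or edi, ecx → edi=28|8=28
mov edx, [esi] → edx=M[112]=28
add edi, edx → edi=28+28=56
add esi, 4 → esi=112+4=116
sub ecx, 1 → ecx=8-1=7
cmp ecx, 6  (cmp 7,6)
jg L1: taken
or edi, ecx → edi=56|7=63
mov edx, [esi] → edx=M[116]=30
add edi, edx → edi=63+30=93
add esi, 4 → esi=116+4=120
sub ecx, 1 → ecx=7-1=6
cmp ecx, 6  (cmp 6,6)
jg L1: not taken
mov [100], edi → M[100]=93
halt.
Total executed instructions: 41.

41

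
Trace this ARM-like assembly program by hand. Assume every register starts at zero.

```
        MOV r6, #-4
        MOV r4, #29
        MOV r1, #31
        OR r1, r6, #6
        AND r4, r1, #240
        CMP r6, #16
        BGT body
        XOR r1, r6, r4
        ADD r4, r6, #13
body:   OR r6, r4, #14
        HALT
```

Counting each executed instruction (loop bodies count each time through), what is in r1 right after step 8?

r6=-4
r4=29
r1=31
r1=(-4)|6=-2
r4=(-2)&240=240
CMP r6, #16  (cmp -4,16)
BGT body: not taken
r1=(-4)^240=-244
After step 8: r1 = -244.

-244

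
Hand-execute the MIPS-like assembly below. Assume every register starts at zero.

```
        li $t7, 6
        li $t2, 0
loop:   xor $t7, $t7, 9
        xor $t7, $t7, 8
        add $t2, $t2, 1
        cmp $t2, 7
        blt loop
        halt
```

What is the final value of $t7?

$t7=6
$t2=0
$t7=6^9=15
$t7=15^8=7
$t2=0+1=1
cmp $t2, 7  (cmp 1,7)
blt loop: taken
$t7=7^9=14
$t7=14^8=6
$t2=1+1=2
cmp $t2, 7  (cmp 2,7)
blt loop: taken
$t7=6^9=15
$t7=15^8=7
$t2=2+1=3
cmp $t2, 7  (cmp 3,7)
blt loop: taken
$t7=7^9=14
$t7=14^8=6
$t2=3+1=4
cmp $t2, 7  (cmp 4,7)
blt loop: taken
$t7=6^9=15
$t7=15^8=7
$t2=4+1=5
cmp $t2, 7  (cmp 5,7)
blt loop: taken
$t7=7^9=14
$t7=14^8=6
$t2=5+1=6
cmp $t2, 7  (cmp 6,7)
blt loop: taken
$t7=6^9=15
$t7=15^8=7
$t2=6+1=7
cmp $t2, 7  (cmp 7,7)
blt loop: not taken
halt.

7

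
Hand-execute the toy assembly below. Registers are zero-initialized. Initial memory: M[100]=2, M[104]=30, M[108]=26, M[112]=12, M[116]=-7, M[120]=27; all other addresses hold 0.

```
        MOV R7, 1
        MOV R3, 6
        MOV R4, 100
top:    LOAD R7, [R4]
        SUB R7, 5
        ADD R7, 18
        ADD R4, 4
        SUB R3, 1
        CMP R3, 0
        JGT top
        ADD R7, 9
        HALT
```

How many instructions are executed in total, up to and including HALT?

after MOV R7, 1: R7=1
after MOV R3, 6: R3=6
after MOV R4, 100: R4=100
after LOAD R7, [R4]: R7=M[100]=2
after SUB R7, 5: R7=2-5=-3
after ADD R7, 18: R7=(-3)+18=15
after ADD R4, 4: R4=100+4=104
after SUB R3, 1: R3=6-1=5
CMP R3, 0  (cmp 5,0)
JGT top: taken
after LOAD R7, [R4]: R7=M[104]=30
after SUB R7, 5: R7=30-5=25
after ADD R7, 18: R7=25+18=43
after ADD R4, 4: R4=104+4=108
after SUB R3, 1: R3=5-1=4
CMP R3, 0  (cmp 4,0)
JGT top: taken
after LOAD R7, [R4]: R7=M[108]=26
after SUB R7, 5: R7=26-5=21
after ADD R7, 18: R7=21+18=39
after ADD R4, 4: R4=108+4=112
after SUB R3, 1: R3=4-1=3
CMP R3, 0  (cmp 3,0)
JGT top: taken
after LOAD R7, [R4]: R7=M[112]=12
after SUB R7, 5: R7=12-5=7
after ADD R7, 18: R7=7+18=25
after ADD R4, 4: R4=112+4=116
after SUB R3, 1: R3=3-1=2
CMP R3, 0  (cmp 2,0)
JGT top: taken
after LOAD R7, [R4]: R7=M[116]=-7
after SUB R7, 5: R7=(-7)-5=-12
after ADD R7, 18: R7=(-12)+18=6
after ADD R4, 4: R4=116+4=120
after SUB R3, 1: R3=2-1=1
CMP R3, 0  (cmp 1,0)
JGT top: taken
after LOAD R7, [R4]: R7=M[120]=27
after SUB R7, 5: R7=27-5=22
after ADD R7, 18: R7=22+18=40
after ADD R4, 4: R4=120+4=124
after SUB R3, 1: R3=1-1=0
CMP R3, 0  (cmp 0,0)
JGT top: not taken
after ADD R7, 9: R7=40+9=49
halt.
Total executed instructions: 47.

47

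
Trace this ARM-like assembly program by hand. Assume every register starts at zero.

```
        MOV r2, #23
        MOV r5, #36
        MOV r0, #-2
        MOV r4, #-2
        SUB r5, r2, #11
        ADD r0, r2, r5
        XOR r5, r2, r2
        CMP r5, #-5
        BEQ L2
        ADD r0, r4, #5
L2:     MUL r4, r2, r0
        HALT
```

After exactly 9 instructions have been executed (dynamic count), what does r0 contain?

35

MOV r2, #23 → r2=23
MOV r5, #36 → r5=36
MOV r0, #-2 → r0=-2
MOV r4, #-2 → r4=-2
SUB r5, r2, #11 → r5=23-11=12
ADD r0, r2, r5 → r0=23+12=35
XOR r5, r2, r2 → r5=23^23=0
CMP r5, #-5  (cmp 0,-5)
BEQ L2: not taken
After step 9: r0 = 35.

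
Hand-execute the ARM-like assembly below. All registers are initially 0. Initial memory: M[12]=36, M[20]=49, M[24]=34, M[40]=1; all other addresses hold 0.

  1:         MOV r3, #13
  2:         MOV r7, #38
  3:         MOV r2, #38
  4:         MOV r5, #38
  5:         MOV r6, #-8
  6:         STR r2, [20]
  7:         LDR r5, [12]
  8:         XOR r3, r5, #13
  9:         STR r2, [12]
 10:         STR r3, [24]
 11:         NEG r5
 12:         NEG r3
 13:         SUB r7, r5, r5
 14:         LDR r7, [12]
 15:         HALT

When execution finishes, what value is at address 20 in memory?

r3=13
r7=38
r2=38
r5=38
r6=-8
STR r2, [20] → M[20]=38
r5=M[12]=36
r3=36^13=41
STR r2, [12] → M[12]=38
STR r3, [24] → M[24]=41
r5=-(36)=-36
r3=-(41)=-41
r7=(-36)-(-36)=0
r7=M[12]=38
halt.

38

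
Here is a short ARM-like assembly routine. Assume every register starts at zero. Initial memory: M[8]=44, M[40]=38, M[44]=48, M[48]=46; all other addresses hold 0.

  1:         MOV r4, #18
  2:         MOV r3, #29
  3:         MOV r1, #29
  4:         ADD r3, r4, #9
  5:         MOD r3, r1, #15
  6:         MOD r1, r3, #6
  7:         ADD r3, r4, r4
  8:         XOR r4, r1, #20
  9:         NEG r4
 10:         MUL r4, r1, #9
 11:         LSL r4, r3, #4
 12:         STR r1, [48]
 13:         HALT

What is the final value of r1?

after MOV r4, #18: r4=18
after MOV r3, #29: r3=29
after MOV r1, #29: r1=29
after ADD r3, r4, #9: r3=18+9=27
after MOD r3, r1, #15: r3=29%15=14
after MOD r1, r3, #6: r1=14%6=2
after ADD r3, r4, r4: r3=18+18=36
after XOR r4, r1, #20: r4=2^20=22
after NEG r4: r4=-(22)=-22
after MUL r4, r1, #9: r4=2*9=18
after LSL r4, r3, #4: r4=36<<4=576
STR r1, [48] → M[48]=2
halt.

2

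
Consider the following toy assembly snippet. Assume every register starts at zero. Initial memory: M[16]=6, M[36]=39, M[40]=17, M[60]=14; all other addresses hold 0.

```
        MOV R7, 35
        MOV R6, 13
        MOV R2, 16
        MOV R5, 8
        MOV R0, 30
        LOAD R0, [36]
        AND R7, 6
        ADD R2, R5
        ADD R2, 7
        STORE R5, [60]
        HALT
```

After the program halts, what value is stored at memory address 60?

8

MOV R7, 35 → R7=35
MOV R6, 13 → R6=13
MOV R2, 16 → R2=16
MOV R5, 8 → R5=8
MOV R0, 30 → R0=30
LOAD R0, [36] → R0=M[36]=39
AND R7, 6 → R7=35&6=2
ADD R2, R5 → R2=16+8=24
ADD R2, 7 → R2=24+7=31
STORE R5, [60] → M[60]=8
halt.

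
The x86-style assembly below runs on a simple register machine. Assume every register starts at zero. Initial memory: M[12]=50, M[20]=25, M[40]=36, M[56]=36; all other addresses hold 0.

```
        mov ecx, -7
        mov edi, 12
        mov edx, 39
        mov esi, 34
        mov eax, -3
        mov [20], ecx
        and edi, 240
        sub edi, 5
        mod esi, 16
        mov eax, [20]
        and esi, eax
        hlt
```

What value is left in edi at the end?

ecx=-7
edi=12
edx=39
esi=34
eax=-3
mov [20], ecx → M[20]=-7
edi=12&240=0
edi=0-5=-5
esi=34%16=2
eax=M[20]=-7
esi=2&(-7)=0
halt.

-5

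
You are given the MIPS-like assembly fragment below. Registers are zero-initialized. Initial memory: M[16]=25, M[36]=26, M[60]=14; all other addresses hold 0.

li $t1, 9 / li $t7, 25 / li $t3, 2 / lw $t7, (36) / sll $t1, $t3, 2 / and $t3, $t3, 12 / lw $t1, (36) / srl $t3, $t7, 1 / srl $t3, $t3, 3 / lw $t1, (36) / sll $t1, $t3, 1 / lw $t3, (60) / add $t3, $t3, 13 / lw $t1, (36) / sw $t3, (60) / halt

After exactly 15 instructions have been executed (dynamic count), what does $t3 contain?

li $t1, 9 → $t1=9
li $t7, 25 → $t7=25
li $t3, 2 → $t3=2
lw $t7, (36) → $t7=M[36]=26
sll $t1, $t3, 2 → $t1=2<<2=8
and $t3, $t3, 12 → $t3=2&12=0
lw $t1, (36) → $t1=M[36]=26
srl $t3, $t7, 1 → $t3=26>>1=13
srl $t3, $t3, 3 → $t3=13>>3=1
lw $t1, (36) → $t1=M[36]=26
sll $t1, $t3, 1 → $t1=1<<1=2
lw $t3, (60) → $t3=M[60]=14
add $t3, $t3, 13 → $t3=14+13=27
lw $t1, (36) → $t1=M[36]=26
sw $t3, (60) → M[60]=27
After step 15: $t3 = 27.

27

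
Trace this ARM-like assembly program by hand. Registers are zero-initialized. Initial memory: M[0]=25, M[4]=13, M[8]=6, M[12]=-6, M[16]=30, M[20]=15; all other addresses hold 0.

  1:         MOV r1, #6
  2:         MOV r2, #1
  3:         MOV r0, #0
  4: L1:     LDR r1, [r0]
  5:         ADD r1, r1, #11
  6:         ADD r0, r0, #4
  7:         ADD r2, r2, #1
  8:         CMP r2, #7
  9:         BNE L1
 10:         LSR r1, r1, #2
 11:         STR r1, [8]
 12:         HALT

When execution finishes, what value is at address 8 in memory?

MOV r1, #6 → r1=6
MOV r2, #1 → r2=1
MOV r0, #0 → r0=0
LDR r1, [r0] → r1=M[0]=25
ADD r1, r1, #11 → r1=25+11=36
ADD r0, r0, #4 → r0=0+4=4
ADD r2, r2, #1 → r2=1+1=2
CMP r2, #7  (cmp 2,7)
BNE L1: taken
LDR r1, [r0] → r1=M[4]=13
ADD r1, r1, #11 → r1=13+11=24
ADD r0, r0, #4 → r0=4+4=8
ADD r2, r2, #1 → r2=2+1=3
CMP r2, #7  (cmp 3,7)
BNE L1: taken
LDR r1, [r0] → r1=M[8]=6
ADD r1, r1, #11 → r1=6+11=17
ADD r0, r0, #4 → r0=8+4=12
ADD r2, r2, #1 → r2=3+1=4
CMP r2, #7  (cmp 4,7)
BNE L1: taken
LDR r1, [r0] → r1=M[12]=-6
ADD r1, r1, #11 → r1=(-6)+11=5
ADD r0, r0, #4 → r0=12+4=16
ADD r2, r2, #1 → r2=4+1=5
CMP r2, #7  (cmp 5,7)
BNE L1: taken
LDR r1, [r0] → r1=M[16]=30
ADD r1, r1, #11 → r1=30+11=41
ADD r0, r0, #4 → r0=16+4=20
ADD r2, r2, #1 → r2=5+1=6
CMP r2, #7  (cmp 6,7)
BNE L1: taken
LDR r1, [r0] → r1=M[20]=15
ADD r1, r1, #11 → r1=15+11=26
ADD r0, r0, #4 → r0=20+4=24
ADD r2, r2, #1 → r2=6+1=7
CMP r2, #7  (cmp 7,7)
BNE L1: not taken
LSR r1, r1, #2 → r1=26>>2=6
STR r1, [8] → M[8]=6
halt.

6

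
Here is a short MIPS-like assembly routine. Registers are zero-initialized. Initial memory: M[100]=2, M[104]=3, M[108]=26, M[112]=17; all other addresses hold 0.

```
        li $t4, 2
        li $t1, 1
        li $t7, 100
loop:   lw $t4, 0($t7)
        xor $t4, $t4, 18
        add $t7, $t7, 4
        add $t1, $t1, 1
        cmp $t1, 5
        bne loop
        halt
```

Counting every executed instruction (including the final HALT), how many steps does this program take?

after li $t4, 2: $t4=2
after li $t1, 1: $t1=1
after li $t7, 100: $t7=100
after lw $t4, 0($t7): $t4=M[100]=2
after xor $t4, $t4, 18: $t4=2^18=16
after add $t7, $t7, 4: $t7=100+4=104
after add $t1, $t1, 1: $t1=1+1=2
cmp $t1, 5  (cmp 2,5)
bne loop: taken
after lw $t4, 0($t7): $t4=M[104]=3
after xor $t4, $t4, 18: $t4=3^18=17
after add $t7, $t7, 4: $t7=104+4=108
after add $t1, $t1, 1: $t1=2+1=3
cmp $t1, 5  (cmp 3,5)
bne loop: taken
after lw $t4, 0($t7): $t4=M[108]=26
after xor $t4, $t4, 18: $t4=26^18=8
after add $t7, $t7, 4: $t7=108+4=112
after add $t1, $t1, 1: $t1=3+1=4
cmp $t1, 5  (cmp 4,5)
bne loop: taken
after lw $t4, 0($t7): $t4=M[112]=17
after xor $t4, $t4, 18: $t4=17^18=3
after add $t7, $t7, 4: $t7=112+4=116
after add $t1, $t1, 1: $t1=4+1=5
cmp $t1, 5  (cmp 5,5)
bne loop: not taken
halt.
Total executed instructions: 28.

28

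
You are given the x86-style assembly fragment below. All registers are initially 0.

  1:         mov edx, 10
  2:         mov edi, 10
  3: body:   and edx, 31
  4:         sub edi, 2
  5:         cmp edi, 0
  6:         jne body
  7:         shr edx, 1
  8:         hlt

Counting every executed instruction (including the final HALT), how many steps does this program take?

after mov edx, 10: edx=10
after mov edi, 10: edi=10
after and edx, 31: edx=10&31=10
after sub edi, 2: edi=10-2=8
cmp edi, 0  (cmp 8,0)
jne body: taken
after and edx, 31: edx=10&31=10
after sub edi, 2: edi=8-2=6
cmp edi, 0  (cmp 6,0)
jne body: taken
after and edx, 31: edx=10&31=10
after sub edi, 2: edi=6-2=4
cmp edi, 0  (cmp 4,0)
jne body: taken
after and edx, 31: edx=10&31=10
after sub edi, 2: edi=4-2=2
cmp edi, 0  (cmp 2,0)
jne body: taken
after and edx, 31: edx=10&31=10
after sub edi, 2: edi=2-2=0
cmp edi, 0  (cmp 0,0)
jne body: not taken
after shr edx, 1: edx=10>>1=5
halt.
Total executed instructions: 24.

24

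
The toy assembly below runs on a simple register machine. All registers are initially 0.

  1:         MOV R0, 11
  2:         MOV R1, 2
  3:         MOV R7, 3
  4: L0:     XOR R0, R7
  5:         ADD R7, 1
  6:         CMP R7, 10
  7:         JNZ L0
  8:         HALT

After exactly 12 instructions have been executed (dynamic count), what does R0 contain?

9

MOV R0, 11 → R0=11
MOV R1, 2 → R1=2
MOV R7, 3 → R7=3
XOR R0, R7 → R0=11^3=8
ADD R7, 1 → R7=3+1=4
CMP R7, 10  (cmp 4,10)
JNZ L0: taken
XOR R0, R7 → R0=8^4=12
ADD R7, 1 → R7=4+1=5
CMP R7, 10  (cmp 5,10)
JNZ L0: taken
XOR R0, R7 → R0=12^5=9
After step 12: R0 = 9.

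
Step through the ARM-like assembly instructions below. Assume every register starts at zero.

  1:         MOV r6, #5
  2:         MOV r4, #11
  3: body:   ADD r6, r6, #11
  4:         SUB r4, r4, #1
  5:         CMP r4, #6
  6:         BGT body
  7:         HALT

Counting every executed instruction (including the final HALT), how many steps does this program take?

MOV r6, #5 → r6=5
MOV r4, #11 → r4=11
ADD r6, r6, #11 → r6=5+11=16
SUB r4, r4, #1 → r4=11-1=10
CMP r4, #6  (cmp 10,6)
BGT body: taken
ADD r6, r6, #11 → r6=16+11=27
SUB r4, r4, #1 → r4=10-1=9
CMP r4, #6  (cmp 9,6)
BGT body: taken
ADD r6, r6, #11 → r6=27+11=38
SUB r4, r4, #1 → r4=9-1=8
CMP r4, #6  (cmp 8,6)
BGT body: taken
ADD r6, r6, #11 → r6=38+11=49
SUB r4, r4, #1 → r4=8-1=7
CMP r4, #6  (cmp 7,6)
BGT body: taken
ADD r6, r6, #11 → r6=49+11=60
SUB r4, r4, #1 → r4=7-1=6
CMP r4, #6  (cmp 6,6)
BGT body: not taken
halt.
Total executed instructions: 23.

23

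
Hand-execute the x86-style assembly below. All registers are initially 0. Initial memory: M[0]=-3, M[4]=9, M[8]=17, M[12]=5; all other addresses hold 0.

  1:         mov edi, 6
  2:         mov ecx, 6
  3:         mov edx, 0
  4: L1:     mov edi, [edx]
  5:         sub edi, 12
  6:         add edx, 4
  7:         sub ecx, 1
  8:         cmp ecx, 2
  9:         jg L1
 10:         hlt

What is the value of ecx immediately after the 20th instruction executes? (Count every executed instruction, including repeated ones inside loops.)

after mov edi, 6: edi=6
after mov ecx, 6: ecx=6
after mov edx, 0: edx=0
after mov edi, [edx]: edi=M[0]=-3
after sub edi, 12: edi=(-3)-12=-15
after add edx, 4: edx=0+4=4
after sub ecx, 1: ecx=6-1=5
cmp ecx, 2  (cmp 5,2)
jg L1: taken
after mov edi, [edx]: edi=M[4]=9
after sub edi, 12: edi=9-12=-3
after add edx, 4: edx=4+4=8
after sub ecx, 1: ecx=5-1=4
cmp ecx, 2  (cmp 4,2)
jg L1: taken
after mov edi, [edx]: edi=M[8]=17
after sub edi, 12: edi=17-12=5
after add edx, 4: edx=8+4=12
after sub ecx, 1: ecx=4-1=3
cmp ecx, 2  (cmp 3,2)
After step 20: ecx = 3.

3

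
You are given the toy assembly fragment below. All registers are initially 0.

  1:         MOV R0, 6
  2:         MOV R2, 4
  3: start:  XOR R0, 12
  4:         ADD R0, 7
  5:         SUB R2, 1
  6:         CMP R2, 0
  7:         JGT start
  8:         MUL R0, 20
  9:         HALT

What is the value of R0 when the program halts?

R0=6
R2=4
R0=6^12=10
R0=10+7=17
R2=4-1=3
CMP R2, 0  (cmp 3,0)
JGT start: taken
R0=17^12=29
R0=29+7=36
R2=3-1=2
CMP R2, 0  (cmp 2,0)
JGT start: taken
R0=36^12=40
R0=40+7=47
R2=2-1=1
CMP R2, 0  (cmp 1,0)
JGT start: taken
R0=47^12=35
R0=35+7=42
R2=1-1=0
CMP R2, 0  (cmp 0,0)
JGT start: not taken
R0=42*20=840
halt.

840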